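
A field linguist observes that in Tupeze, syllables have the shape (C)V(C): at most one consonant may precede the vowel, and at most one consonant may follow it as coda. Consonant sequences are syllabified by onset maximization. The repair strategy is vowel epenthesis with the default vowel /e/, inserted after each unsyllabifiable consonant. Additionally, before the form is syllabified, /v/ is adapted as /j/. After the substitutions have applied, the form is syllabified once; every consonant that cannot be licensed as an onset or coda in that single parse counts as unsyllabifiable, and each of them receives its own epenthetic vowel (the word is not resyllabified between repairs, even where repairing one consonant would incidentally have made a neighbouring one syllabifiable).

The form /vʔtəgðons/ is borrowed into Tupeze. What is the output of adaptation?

jeʔetəgðonse

Substitution: /v/ → /j/, giving /jʔtəgðons/.
Under (C)V(C), the unsyllabifiable consonants are /j/, /ʔ/, /s/ (at most one coda consonant is licensed; onsets are limited to one consonant).
Inserting the epenthetic vowel yields /j/ → /je/, /ʔ/ → /ʔe/, /s/ → /se/.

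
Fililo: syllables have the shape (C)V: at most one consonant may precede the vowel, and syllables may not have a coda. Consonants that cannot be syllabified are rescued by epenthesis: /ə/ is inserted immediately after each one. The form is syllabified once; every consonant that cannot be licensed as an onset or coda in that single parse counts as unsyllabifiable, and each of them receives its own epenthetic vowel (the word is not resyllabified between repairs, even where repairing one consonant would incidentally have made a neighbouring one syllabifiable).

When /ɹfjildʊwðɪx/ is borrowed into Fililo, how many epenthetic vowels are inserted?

The unsyllabifiable consonants are /ɹ/, /f/, /l/, /w/, /x/; each receives one epenthetic vowel.

5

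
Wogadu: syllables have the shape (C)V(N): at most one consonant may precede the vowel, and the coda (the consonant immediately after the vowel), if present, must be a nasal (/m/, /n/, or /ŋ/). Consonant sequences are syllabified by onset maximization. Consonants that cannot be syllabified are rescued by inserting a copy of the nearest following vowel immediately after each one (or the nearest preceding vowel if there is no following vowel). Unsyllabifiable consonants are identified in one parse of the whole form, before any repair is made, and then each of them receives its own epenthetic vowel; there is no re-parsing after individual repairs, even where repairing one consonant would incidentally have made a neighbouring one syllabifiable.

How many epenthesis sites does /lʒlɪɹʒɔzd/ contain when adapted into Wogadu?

5

The unsyllabifiable consonants are /l/, /ʒ/, /ɹ/, /z/, /d/; each receives one epenthetic vowel.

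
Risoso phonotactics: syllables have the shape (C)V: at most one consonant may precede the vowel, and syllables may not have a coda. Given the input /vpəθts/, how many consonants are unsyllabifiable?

Under (C)V, the unsyllabifiable consonants are /v/, /θ/, /t/, /s/ (no codas are permitted; onsets are limited to one consonant).

4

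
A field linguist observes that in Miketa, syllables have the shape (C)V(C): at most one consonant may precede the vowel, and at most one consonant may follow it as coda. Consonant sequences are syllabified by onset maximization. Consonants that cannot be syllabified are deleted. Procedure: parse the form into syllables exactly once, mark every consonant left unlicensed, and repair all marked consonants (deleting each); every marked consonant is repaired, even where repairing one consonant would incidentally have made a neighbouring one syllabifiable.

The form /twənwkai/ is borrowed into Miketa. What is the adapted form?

wənkai

The consonants /t/, /w/ cannot be parsed into a legal (C)V(C) syllable (at most one coda consonant is licensed; onsets are limited to one consonant).
Each unlicensed consonant is deleted: /t/, /w/.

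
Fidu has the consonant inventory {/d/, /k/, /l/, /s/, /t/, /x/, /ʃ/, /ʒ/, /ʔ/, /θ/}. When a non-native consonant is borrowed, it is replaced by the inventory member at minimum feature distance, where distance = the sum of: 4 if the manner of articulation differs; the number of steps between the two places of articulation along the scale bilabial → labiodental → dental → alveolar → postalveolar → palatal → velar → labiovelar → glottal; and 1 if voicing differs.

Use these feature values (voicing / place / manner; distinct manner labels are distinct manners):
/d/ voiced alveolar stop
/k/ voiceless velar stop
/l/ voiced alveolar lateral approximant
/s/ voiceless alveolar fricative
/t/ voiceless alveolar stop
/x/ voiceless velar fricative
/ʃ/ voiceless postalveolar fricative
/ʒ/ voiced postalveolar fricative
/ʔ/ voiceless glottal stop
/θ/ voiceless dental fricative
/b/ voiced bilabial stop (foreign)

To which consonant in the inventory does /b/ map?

/d/ is closest: same manner (stop), place distance 3 (bilabial→alveolar), same voicing; total 3. Next closest is /t/ at distance 4.

d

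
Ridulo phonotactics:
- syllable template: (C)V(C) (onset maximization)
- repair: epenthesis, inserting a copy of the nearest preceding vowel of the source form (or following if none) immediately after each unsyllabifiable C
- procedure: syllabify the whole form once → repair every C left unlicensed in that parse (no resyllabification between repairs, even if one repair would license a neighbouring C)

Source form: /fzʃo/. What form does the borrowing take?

The consonants /f/, /z/ cannot be parsed into a legal (C)V(C) syllable (at most one coda consonant is licensed; onsets are limited to one consonant).
Inserting the epenthetic vowel yields /f/ → /fo/, /z/ → /zo/.

fozoʃo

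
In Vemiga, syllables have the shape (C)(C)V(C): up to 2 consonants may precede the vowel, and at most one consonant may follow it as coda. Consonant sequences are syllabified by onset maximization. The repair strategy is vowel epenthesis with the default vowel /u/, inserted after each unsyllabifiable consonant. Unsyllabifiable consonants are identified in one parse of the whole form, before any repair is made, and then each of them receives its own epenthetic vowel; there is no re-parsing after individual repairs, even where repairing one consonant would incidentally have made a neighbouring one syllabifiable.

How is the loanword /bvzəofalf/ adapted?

Under (C)(C)V(C), the unsyllabifiable consonants are /b/, /f/ (at most one coda consonant is licensed; onsets may contain at most 2 consonants).
Epenthesis after each stranded consonant: /b/ → /bu/, /f/ → /fu/.

buvzəofalfu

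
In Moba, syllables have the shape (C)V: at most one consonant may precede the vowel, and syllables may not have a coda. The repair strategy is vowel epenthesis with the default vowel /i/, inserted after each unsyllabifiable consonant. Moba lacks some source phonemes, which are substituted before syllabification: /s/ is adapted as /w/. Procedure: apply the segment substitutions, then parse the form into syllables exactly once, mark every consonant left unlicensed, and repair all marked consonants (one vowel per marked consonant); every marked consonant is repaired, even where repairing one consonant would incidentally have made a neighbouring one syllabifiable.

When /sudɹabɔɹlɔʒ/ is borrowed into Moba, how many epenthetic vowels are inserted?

3

After substitution the input is /wudɹabɔɹlɔʒ/.
The unsyllabifiable consonants are /d/, /ɹ/, /ʒ/; each receives one epenthetic vowel.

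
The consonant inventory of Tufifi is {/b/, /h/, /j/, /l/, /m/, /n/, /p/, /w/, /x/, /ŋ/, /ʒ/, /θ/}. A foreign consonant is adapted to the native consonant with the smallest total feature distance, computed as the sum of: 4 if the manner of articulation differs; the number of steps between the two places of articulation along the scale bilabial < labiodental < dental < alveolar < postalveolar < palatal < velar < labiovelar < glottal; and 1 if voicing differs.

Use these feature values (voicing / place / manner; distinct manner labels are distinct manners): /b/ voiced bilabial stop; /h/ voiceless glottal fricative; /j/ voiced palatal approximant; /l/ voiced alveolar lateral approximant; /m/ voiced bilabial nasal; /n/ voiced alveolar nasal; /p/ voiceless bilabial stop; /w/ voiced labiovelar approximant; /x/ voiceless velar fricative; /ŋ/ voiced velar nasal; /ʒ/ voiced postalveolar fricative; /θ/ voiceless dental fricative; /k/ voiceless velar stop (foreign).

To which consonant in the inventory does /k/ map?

/x/ is closest: manner differs (stop→fricative, +4), place distance 0 (velar→velar), same voicing; total 4. Next closest is /ŋ/ at distance 5.

x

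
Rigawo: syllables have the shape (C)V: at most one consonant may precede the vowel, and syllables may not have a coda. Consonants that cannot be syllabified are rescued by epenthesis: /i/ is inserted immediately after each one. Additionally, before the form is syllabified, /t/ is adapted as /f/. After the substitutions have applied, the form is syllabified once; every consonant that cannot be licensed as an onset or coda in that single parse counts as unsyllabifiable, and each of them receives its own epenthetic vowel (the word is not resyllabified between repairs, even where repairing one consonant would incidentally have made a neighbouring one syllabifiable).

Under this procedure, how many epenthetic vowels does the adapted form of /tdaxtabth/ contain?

After substitution the input is /fdaxfabfh/.
The unsyllabifiable consonants are /f/, /x/, /b/, /f/, /h/; each receives one epenthetic vowel.

5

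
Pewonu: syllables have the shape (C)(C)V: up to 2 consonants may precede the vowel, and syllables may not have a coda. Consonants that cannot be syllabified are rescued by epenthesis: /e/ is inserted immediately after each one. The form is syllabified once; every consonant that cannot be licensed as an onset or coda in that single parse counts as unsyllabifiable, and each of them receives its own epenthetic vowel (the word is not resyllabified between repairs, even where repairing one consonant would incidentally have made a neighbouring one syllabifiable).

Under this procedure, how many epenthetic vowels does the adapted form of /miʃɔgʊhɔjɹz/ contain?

3

The unsyllabifiable consonants are /j/, /ɹ/, /z/; each receives one epenthetic vowel.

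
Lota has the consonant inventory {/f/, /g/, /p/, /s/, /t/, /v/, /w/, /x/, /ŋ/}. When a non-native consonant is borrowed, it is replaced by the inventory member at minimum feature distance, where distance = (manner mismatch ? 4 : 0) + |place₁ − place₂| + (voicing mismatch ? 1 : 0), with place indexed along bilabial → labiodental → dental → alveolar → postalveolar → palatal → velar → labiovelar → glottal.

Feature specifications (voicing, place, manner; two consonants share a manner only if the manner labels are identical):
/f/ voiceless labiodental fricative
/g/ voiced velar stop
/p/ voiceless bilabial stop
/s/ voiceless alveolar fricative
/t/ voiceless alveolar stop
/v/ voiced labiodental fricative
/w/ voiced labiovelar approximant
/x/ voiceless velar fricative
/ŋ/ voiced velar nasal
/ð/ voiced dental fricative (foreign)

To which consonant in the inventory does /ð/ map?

v

/v/ is closest: same manner (fricative), place distance 1 (dental→labiodental), same voicing; total 1. Next closest is /f/ at distance 2.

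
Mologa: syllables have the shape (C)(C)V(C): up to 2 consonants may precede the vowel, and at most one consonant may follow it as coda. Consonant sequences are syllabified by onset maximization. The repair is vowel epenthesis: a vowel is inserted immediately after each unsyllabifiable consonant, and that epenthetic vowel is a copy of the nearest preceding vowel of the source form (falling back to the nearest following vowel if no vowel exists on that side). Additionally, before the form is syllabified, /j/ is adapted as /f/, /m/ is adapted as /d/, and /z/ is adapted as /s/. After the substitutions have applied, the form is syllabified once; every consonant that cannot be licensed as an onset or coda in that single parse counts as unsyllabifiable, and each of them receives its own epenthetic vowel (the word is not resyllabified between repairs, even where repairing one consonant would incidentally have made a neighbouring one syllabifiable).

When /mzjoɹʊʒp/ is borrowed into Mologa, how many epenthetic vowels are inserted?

2

After substitution the input is /dsfoɹʊʒp/.
The unsyllabifiable consonants are /d/, /p/; each receives one epenthetic vowel.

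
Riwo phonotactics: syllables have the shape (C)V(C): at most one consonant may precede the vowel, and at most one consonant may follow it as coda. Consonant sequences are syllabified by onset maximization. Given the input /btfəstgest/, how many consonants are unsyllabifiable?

4

Under (C)V(C), the unsyllabifiable consonants are /b/, /t/, /t/, /t/ (at most one coda consonant is licensed; onsets are limited to one consonant).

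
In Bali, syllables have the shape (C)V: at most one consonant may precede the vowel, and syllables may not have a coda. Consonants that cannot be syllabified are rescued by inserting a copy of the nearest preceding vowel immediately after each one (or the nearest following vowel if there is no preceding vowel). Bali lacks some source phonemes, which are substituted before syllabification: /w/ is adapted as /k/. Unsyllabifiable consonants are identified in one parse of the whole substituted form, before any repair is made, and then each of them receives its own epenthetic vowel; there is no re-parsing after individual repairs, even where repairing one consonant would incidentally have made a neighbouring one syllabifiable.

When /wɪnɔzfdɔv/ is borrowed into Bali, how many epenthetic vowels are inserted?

After substitution the input is /kɪnɔzfdɔv/.
The unsyllabifiable consonants are /z/, /f/, /v/; each receives one epenthetic vowel.

3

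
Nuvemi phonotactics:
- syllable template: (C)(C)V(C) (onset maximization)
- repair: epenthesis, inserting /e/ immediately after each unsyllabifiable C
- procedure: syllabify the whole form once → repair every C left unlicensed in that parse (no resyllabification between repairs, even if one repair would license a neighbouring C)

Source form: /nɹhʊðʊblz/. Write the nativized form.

Syllabifying with onset maximization leaves /n/, /l/, /z/ stranded (at most one coda consonant is licensed; onsets may contain at most 2 consonants).
Inserting the epenthetic vowel yields /n/ → /ne/, /l/ → /le/, /z/ → /ze/.

neɹhʊðʊbleze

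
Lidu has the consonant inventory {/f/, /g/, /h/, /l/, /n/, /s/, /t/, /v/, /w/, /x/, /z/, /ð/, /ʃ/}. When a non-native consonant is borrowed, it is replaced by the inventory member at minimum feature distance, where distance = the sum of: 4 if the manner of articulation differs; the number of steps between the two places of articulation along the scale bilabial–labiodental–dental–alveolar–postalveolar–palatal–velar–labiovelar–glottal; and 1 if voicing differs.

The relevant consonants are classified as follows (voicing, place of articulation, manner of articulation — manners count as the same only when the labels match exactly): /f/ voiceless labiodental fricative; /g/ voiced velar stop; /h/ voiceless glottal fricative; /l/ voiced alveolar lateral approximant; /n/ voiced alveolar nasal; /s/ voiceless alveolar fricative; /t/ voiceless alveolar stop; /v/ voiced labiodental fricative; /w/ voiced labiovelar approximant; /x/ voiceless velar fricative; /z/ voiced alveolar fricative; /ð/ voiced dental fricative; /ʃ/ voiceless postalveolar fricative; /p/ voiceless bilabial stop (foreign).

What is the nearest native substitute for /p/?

t

/t/ is closest: same manner (stop), place distance 3 (bilabial→alveolar), same voicing; total 3. Next closest is /f/ at distance 5.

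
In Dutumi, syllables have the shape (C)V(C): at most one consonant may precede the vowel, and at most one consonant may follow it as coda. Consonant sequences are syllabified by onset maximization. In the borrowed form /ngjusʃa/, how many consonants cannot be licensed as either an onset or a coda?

2

Under (C)V(C), the unsyllabifiable consonants are /n/, /g/ (at most one coda consonant is licensed; onsets are limited to one consonant).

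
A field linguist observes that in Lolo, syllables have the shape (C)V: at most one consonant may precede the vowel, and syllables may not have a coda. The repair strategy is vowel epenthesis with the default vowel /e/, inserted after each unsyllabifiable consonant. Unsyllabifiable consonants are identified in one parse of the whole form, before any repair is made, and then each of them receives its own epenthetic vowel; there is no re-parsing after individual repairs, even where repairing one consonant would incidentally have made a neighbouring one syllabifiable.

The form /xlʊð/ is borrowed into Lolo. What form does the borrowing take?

xelʊðe

Under (C)V, the unsyllabifiable consonants are /x/, /ð/ (no codas are permitted; onsets are limited to one consonant).
Inserting the epenthetic vowel yields /x/ → /xe/, /ð/ → /ðe/.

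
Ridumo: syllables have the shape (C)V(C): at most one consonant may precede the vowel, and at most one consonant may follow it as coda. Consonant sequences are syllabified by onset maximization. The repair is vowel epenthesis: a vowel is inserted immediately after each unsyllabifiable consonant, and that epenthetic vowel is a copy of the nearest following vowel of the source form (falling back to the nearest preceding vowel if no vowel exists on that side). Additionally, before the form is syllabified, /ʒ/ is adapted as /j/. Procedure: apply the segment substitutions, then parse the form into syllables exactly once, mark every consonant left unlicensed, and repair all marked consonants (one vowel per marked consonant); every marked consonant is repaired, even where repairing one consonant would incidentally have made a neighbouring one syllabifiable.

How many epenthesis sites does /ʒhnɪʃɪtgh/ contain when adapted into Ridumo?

4

After substitution the input is /jhnɪʃɪtgh/.
The unsyllabifiable consonants are /j/, /h/, /g/, /h/; each receives one epenthetic vowel.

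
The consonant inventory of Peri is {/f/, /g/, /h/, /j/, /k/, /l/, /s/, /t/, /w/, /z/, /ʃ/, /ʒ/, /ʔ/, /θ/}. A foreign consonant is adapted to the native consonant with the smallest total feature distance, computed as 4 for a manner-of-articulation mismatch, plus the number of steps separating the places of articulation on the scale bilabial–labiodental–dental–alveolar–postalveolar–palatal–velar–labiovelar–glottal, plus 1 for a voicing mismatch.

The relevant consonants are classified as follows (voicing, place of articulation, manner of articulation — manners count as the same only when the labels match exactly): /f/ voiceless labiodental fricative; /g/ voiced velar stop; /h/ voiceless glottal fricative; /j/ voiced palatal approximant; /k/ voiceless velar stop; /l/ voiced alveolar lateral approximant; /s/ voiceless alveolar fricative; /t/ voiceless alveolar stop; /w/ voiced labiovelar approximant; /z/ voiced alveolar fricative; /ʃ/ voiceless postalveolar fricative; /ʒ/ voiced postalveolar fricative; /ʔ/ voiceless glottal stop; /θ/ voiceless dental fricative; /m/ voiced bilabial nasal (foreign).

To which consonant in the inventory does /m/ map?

/f/ is closest: manner differs (nasal→fricative, +4), place distance 1 (bilabial→labiodental), voicing differs (+1); total 6. Next closest is /l/ at distance 7.

f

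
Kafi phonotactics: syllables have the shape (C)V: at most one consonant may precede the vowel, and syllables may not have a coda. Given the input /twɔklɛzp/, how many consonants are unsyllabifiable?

The consonants /t/, /k/, /z/, /p/ cannot be parsed into a legal (C)V syllable (no codas are permitted; onsets are limited to one consonant).

4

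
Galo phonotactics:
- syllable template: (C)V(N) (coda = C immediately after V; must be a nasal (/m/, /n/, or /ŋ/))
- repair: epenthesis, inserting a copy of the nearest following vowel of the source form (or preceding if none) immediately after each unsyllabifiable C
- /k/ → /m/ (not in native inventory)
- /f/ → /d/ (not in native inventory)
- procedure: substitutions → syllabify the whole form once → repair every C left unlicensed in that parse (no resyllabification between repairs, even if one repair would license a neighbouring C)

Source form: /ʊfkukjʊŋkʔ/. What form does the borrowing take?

Substitution: /f/ → /d/, /k/ → /m/, giving /ʊdmumjʊŋmʔ/.
The consonants /d/, /m/, /ʔ/ cannot be parsed into a legal (C)V(N) syllable (only a nasal (/m/, /n/, or /ŋ/) is licensed in coda position; onsets are limited to one consonant).
Inserting the epenthetic vowel yields /d/ → /du/, /m/ → /mʊ/, /ʔ/ → /ʔʊ/.

ʊdumumjʊŋmʊʔʊ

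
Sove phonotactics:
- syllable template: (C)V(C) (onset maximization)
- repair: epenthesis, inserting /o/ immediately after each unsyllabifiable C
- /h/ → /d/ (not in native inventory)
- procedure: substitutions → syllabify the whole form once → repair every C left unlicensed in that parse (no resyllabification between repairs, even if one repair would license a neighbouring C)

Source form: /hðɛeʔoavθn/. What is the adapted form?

doðɛeʔoavθono

Substitution: /h/ → /d/, giving /dðɛeʔoavθn/.
Syllabifying with onset maximization leaves /d/, /θ/, /n/ stranded (at most one coda consonant is licensed; onsets are limited to one consonant).
Each unlicensed consonant becomes the onset of a new syllable: /d/ → /do/, /θ/ → /θo/, /n/ → /no/.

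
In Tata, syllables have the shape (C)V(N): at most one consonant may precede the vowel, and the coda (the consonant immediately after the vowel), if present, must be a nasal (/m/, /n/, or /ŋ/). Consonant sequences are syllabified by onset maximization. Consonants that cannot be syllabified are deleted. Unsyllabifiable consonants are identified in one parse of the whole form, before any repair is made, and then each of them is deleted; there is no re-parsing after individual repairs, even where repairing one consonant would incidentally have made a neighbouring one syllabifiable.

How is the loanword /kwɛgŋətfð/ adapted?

wɛŋə

Syllabifying with onset maximization leaves /k/, /g/, /t/, /f/, /ð/ stranded (only a nasal (/m/, /n/, or /ŋ/) is licensed in coda position; onsets are limited to one consonant).
Deleting the stranded consonants removes /k/, /g/, /t/, /f/, /ð/.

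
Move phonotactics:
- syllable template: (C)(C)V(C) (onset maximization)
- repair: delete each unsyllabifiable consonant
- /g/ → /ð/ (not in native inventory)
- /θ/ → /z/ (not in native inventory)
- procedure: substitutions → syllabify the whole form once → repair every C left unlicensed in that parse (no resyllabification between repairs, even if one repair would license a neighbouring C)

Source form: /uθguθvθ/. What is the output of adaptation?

uzðuz

Substitution: /θ/ → /z/, /g/ → /ð/, giving /uzðuzvz/.
Under (C)(C)V(C), the unsyllabifiable consonants are /v/, /z/ (at most one coda consonant is licensed; onsets may contain at most 2 consonants).
Deletion applies to /v/, /z/.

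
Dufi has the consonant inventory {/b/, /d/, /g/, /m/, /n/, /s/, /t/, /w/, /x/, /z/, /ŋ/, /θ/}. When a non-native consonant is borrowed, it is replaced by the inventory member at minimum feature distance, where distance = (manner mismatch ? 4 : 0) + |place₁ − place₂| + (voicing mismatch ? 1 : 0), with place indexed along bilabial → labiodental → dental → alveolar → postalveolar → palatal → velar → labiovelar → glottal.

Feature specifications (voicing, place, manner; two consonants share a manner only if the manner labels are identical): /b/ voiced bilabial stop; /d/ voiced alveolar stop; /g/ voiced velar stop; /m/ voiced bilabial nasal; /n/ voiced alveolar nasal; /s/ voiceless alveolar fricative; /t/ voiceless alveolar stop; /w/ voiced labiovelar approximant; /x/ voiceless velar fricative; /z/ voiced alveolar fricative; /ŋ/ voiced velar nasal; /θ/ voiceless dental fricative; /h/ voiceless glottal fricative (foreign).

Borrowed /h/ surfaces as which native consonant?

/x/ is closest: same manner (fricative), place distance 2 (glottal→velar), same voicing; total 2. Next closest is /s/ at distance 5.

x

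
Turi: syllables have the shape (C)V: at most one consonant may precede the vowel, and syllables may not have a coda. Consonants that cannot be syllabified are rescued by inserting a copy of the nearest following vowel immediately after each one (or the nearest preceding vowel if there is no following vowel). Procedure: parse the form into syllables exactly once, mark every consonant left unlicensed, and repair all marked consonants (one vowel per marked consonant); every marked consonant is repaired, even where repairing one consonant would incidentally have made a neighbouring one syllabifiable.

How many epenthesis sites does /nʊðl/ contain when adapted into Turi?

2

The unsyllabifiable consonants are /ð/, /l/; each receives one epenthetic vowel.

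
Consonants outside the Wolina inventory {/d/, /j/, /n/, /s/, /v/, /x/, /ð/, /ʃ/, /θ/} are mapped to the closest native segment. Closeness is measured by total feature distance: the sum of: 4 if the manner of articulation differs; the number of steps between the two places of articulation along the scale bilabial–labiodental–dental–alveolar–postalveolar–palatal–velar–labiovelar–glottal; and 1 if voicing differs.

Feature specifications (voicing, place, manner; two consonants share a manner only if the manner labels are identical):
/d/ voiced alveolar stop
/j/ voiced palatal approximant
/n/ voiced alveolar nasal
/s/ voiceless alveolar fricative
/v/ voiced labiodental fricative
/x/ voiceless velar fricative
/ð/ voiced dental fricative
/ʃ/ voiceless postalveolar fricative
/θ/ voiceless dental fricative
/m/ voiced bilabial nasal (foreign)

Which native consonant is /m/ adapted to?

/n/ is closest: same manner (nasal), place distance 3 (bilabial→alveolar), same voicing; total 3. Next closest is /v/ at distance 5.

n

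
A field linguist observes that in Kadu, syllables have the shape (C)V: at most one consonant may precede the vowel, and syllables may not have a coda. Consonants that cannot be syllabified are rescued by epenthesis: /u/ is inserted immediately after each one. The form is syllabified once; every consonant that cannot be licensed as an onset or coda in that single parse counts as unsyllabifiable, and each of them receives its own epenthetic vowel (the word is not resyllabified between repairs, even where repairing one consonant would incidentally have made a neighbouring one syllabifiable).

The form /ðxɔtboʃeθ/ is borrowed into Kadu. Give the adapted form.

ðuxɔtuboʃeθu

The consonants /ð/, /t/, /θ/ cannot be parsed into a legal (C)V syllable (no codas are permitted; onsets are limited to one consonant).
Each unlicensed consonant becomes the onset of a new syllable: /ð/ → /ðu/, /t/ → /tu/, /θ/ → /θu/.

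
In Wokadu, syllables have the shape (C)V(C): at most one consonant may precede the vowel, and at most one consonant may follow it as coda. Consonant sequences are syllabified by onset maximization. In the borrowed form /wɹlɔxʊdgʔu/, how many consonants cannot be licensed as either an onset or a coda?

Under (C)V(C), the unsyllabifiable consonants are /w/, /ɹ/, /g/ (at most one coda consonant is licensed; onsets are limited to one consonant).

3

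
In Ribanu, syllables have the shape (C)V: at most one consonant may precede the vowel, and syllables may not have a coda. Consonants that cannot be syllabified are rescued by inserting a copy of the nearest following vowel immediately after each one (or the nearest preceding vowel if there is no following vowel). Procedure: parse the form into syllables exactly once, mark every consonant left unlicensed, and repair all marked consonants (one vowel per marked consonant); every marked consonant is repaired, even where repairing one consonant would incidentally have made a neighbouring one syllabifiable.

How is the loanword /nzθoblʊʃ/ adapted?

The consonants /n/, /z/, /b/, /ʃ/ cannot be parsed into a legal (C)V syllable (no codas are permitted; onsets are limited to one consonant).
Epenthesis after each stranded consonant: /n/ → /no/, /z/ → /zo/, /b/ → /bʊ/, /ʃ/ → /ʃʊ/.

nozoθobʊlʊʃʊ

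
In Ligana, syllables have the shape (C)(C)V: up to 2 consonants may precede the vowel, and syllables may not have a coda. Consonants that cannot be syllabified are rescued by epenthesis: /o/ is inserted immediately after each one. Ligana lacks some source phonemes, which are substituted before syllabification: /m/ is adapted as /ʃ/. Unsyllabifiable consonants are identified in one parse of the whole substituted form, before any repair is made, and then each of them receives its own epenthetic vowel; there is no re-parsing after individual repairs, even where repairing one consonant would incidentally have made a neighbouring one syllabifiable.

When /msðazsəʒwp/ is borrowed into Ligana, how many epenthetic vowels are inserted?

After substitution the input is /ʃsðazsəʒwp/.
The unsyllabifiable consonants are /ʃ/, /ʒ/, /w/, /p/; each receives one epenthetic vowel.

4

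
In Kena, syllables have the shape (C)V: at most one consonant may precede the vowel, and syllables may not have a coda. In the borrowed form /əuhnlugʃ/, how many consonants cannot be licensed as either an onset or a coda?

4

The consonants /h/, /n/, /g/, /ʃ/ cannot be parsed into a legal (C)V syllable (no codas are permitted; onsets are limited to one consonant).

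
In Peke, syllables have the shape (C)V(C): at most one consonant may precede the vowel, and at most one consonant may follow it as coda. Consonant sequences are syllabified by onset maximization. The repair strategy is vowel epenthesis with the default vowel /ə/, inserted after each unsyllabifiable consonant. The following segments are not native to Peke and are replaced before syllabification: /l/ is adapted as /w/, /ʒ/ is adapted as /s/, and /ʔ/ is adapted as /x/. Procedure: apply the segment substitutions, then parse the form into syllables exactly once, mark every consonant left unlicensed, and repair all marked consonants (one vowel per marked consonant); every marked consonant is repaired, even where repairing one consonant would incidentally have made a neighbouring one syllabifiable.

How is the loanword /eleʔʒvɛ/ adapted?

ewexsəvɛ

Substitution: /l/ → /w/, /ʔ/ → /x/, /ʒ/ → /s/, giving /ewexsvɛ/.
Syllabifying with onset maximization leaves /s/ stranded (at most one coda consonant is licensed; onsets are limited to one consonant).
Each unlicensed consonant becomes the onset of a new syllable: /s/ → /sə/.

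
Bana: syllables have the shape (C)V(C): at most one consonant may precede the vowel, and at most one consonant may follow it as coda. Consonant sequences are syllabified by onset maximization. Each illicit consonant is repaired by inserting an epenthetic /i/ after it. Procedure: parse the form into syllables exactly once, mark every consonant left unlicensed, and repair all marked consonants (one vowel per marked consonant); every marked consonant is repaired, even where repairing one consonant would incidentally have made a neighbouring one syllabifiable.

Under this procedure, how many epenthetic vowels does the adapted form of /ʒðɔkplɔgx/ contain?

3

The unsyllabifiable consonants are /ʒ/, /p/, /x/; each receives one epenthetic vowel.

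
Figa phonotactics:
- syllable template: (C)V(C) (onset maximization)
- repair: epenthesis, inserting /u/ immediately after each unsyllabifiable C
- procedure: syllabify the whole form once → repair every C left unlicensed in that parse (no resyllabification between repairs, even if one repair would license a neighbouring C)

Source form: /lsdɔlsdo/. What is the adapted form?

The consonants /l/, /s/, /s/ cannot be parsed into a legal (C)V(C) syllable (at most one coda consonant is licensed; onsets are limited to one consonant).
Each unlicensed consonant becomes the onset of a new syllable: /l/ → /lu/, /s/ → /su/, /s/ → /su/.

lusudɔlsudo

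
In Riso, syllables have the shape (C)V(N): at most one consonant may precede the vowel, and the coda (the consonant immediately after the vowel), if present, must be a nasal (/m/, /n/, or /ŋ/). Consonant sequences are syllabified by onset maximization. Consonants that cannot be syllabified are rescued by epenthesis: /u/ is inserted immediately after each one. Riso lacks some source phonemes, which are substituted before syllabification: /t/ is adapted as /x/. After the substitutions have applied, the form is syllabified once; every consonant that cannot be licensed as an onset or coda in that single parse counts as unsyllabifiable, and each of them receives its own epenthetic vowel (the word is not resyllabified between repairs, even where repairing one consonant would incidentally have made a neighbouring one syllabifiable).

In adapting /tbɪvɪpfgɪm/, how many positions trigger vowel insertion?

3

After substitution the input is /xbɪvɪpfgɪm/.
The unsyllabifiable consonants are /x/, /p/, /f/; each receives one epenthetic vowel.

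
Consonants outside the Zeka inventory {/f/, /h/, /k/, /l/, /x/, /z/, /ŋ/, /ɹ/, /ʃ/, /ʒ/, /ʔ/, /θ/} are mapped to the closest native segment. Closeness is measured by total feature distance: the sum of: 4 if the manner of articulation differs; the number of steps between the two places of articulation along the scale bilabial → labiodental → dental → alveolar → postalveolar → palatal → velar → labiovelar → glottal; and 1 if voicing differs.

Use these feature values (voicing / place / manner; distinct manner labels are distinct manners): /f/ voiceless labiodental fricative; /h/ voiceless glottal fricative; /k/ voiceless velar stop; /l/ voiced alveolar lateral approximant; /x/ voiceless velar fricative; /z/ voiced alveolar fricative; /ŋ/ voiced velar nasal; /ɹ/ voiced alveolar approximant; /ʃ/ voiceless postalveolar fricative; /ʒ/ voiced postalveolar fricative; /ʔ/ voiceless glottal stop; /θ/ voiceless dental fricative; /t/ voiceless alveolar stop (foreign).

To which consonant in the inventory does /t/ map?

/k/ is closest: same manner (stop), place distance 3 (alveolar→velar), same voicing; total 3. Next closest is /l/ at distance 5.

k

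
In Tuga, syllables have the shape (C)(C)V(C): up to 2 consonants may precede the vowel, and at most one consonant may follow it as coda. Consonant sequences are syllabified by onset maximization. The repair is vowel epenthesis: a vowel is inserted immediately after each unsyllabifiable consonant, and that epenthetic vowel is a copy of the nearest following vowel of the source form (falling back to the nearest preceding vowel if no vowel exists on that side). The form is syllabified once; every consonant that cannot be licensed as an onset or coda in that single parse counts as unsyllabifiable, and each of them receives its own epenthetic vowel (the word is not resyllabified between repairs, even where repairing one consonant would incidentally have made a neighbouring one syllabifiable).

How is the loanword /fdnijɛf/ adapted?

fidnijɛf

Under (C)(C)V(C), the unsyllabifiable consonants are /f/ (at most one coda consonant is licensed; onsets may contain at most 2 consonants).
Each unlicensed consonant becomes the onset of a new syllable: /f/ → /fi/.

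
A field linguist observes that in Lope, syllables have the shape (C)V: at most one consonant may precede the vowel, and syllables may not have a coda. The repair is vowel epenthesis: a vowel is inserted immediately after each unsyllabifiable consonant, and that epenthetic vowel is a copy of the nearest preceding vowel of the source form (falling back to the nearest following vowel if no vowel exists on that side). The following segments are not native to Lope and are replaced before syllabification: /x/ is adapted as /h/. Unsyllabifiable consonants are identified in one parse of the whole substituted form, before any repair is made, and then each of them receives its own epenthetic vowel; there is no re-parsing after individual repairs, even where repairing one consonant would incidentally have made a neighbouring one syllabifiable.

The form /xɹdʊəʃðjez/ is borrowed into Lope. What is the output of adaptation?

hʊɹʊdʊəʃəðəjeze

Substitution: /x/ → /h/, giving /hɹdʊəʃðjez/.
Syllabifying with onset maximization leaves /h/, /ɹ/, /ʃ/, /ð/, /z/ stranded (no codas are permitted; onsets are limited to one consonant).
Inserting the epenthetic vowel yields /h/ → /hʊ/, /ɹ/ → /ɹʊ/, /ʃ/ → /ʃə/, /ð/ → /ðə/, /z/ → /ze/.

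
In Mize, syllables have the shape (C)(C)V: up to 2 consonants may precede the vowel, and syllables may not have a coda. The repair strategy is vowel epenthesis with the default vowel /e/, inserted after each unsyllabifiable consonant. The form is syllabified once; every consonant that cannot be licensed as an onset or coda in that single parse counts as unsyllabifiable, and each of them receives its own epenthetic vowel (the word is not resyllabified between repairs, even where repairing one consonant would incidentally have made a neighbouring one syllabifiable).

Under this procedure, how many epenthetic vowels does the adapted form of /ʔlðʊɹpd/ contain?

4

The unsyllabifiable consonants are /ʔ/, /ɹ/, /p/, /d/; each receives one epenthetic vowel.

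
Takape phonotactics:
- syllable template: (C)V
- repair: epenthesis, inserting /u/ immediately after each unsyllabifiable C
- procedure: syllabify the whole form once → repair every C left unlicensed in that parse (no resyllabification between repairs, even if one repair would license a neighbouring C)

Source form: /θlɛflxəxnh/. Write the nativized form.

The consonants /θ/, /f/, /l/, /x/, /n/, /h/ cannot be parsed into a legal (C)V syllable (no codas are permitted; onsets are limited to one consonant).
Inserting the epenthetic vowel yields /θ/ → /θu/, /f/ → /fu/, /l/ → /lu/, /x/ → /xu/, /n/ → /nu/, /h/ → /hu/.

θulɛfuluxəxunuhu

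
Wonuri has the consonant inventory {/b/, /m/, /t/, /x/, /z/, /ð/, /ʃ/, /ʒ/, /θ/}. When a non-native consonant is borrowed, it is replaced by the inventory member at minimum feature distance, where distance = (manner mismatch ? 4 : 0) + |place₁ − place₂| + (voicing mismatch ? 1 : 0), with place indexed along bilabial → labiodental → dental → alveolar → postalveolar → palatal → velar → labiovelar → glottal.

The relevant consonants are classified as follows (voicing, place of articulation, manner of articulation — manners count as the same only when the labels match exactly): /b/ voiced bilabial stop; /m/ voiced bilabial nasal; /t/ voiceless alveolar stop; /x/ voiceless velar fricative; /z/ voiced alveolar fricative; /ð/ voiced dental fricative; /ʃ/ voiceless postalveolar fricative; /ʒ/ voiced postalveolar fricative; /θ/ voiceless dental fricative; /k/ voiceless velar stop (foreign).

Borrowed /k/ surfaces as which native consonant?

/t/ is closest: same manner (stop), place distance 3 (velar→alveolar), same voicing; total 3. Next closest is /x/ at distance 4.

t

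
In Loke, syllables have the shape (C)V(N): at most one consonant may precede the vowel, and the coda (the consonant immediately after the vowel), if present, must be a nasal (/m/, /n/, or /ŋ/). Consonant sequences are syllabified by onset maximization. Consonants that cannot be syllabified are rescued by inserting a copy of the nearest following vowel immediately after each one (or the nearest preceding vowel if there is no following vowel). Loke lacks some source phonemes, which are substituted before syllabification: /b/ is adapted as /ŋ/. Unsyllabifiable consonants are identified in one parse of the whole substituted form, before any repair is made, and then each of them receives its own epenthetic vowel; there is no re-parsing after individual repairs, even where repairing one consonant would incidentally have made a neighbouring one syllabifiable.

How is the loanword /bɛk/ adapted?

ŋɛkɛ

Substitution: /b/ → /ŋ/, giving /ŋɛk/.
The consonants /k/ cannot be parsed into a legal (C)V(N) syllable (only a nasal (/m/, /n/, or /ŋ/) is licensed in coda position; onsets are limited to one consonant).
Each unlicensed consonant becomes the onset of a new syllable: /k/ → /kɛ/.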